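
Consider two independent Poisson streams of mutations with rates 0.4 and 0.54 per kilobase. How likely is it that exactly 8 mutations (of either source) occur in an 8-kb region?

Independent Poisson processes superpose: combined rate λ = 0.4 + 0.54 = 0.94 per kilobase.
Over the interval, μ = 0.94 × 8 = 7.52 (an 8-kb region = 8 kilobases).
P(N = 8) = e^(−7.52) · 7.52^8/8! ≈ 0.1375.

0.1375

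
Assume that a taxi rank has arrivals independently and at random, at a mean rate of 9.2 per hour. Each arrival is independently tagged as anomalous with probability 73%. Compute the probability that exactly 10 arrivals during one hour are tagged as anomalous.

0.0623

Thinning: the arrivals that are tagged as anomalous themselves form a Poisson process with rate 0.73 × 9.2 = 6.716 per hour.
So μ = 6.716.
P(N = 10) = e^(−6.716) · 6.716^10/10! ≈ 0.0623.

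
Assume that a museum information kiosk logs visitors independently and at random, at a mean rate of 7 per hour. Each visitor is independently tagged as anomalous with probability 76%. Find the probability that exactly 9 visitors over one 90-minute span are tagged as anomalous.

Thinning: the visitors that are tagged as anomalous themselves form a Poisson process with rate 0.76 × 7 = 5.32 per hour.
Over the interval, μ = 5.32 × 1.5 = 7.98 (a 90-minute span = 1.5 hours).
P(N = 9) = e^(−7.98) · 7.98^9/9! ≈ 0.1238.

0.1238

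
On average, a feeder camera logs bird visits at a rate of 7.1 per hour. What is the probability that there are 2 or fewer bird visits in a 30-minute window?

0.3117

Over the interval, μ = 7.1 × 0.5 = 3.55 (a 30-minute window = 0.5 hours).
P(N ≤ 2) = Σ_{j=0}^{2} e^(−μ) μ^j/j! ≈ 0.3117.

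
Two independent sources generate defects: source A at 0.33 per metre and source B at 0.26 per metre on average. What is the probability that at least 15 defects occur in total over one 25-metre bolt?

Independent Poisson processes superpose: combined rate λ = 0.33 + 0.26 = 0.59 per metre.
Over the interval, μ = 0.59 × 25 = 14.75 (a 25-metre bolt = 25 metres).
P(N ≥ 15) = 1 − P(N ≤ 14) ≈ 0.5085.

0.5085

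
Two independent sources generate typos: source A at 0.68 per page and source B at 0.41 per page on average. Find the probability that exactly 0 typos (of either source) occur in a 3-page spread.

Independent Poisson processes superpose: combined rate λ = 0.68 + 0.41 = 1.09 per page.
Over the interval, μ = 1.09 × 3 = 3.27 (a 3-page spread = 3 pages).
P(N = 0) = e^(−3.27) · 3.27^0/0! ≈ 0.0380.

0.0380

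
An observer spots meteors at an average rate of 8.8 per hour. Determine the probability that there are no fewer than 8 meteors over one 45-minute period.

Over the interval, μ = 8.8 × 0.75 = 6.6 (a 45-minute period = 0.75 hours).
P(N ≥ 8) = 1 − P(N ≤ 7) = 1 − Σ_{j=0}^{7} e^(−μ) μ^j/j! ≈ 0.3419.

0.3419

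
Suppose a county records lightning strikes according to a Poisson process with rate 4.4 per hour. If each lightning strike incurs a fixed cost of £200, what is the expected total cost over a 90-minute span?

E[N] = 4.4 × 1.5 = 6.6 (a 90-minute span = 1.5 hours); E[cost] = 6.6 × £200 = £1320.

£1320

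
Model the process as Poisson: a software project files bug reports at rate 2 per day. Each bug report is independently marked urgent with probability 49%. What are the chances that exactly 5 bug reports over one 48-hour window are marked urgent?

Thinning: the bug reports that are marked urgent themselves form a Poisson process with rate 0.49 × 2 = 0.98 per day.
Over the interval, μ = 0.98 × 2 = 1.96 (a 48-hour window = 2 days).
P(N = 5) = e^(−1.96) · 1.96^5/5! ≈ 0.0340.

0.0340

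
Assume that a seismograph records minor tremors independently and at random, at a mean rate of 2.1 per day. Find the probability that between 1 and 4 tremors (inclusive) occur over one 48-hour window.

Over the interval, μ = 2.1 × 2 = 4.2 (a 48-hour window = 2 days).
P(1 ≤ N ≤ 4) = Σ_{j=1}^{4} e^(−4.2) · 4.2^j/j! ≈ 0.5748.

0.5748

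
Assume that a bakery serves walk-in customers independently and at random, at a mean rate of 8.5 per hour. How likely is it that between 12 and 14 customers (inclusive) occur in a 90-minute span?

Over the interval, μ = 8.5 × 1.5 = 12.75 (a 90-minute span = 1.5 hours).
P(12 ≤ N ≤ 14) = Σ_{j=12}^{14} e^(−12.75) · 12.75^j/j! ≈ 0.3214.

0.3214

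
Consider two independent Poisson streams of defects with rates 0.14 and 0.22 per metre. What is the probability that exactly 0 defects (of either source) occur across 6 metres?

0.1153

Independent Poisson processes superpose: combined rate λ = 0.14 + 0.22 = 0.36 per metre.
Over the interval, μ = 0.36 × 6 = 2.16 (6 metres).
P(N = 0) = e^(−2.16) · 2.16^0/0! ≈ 0.1153.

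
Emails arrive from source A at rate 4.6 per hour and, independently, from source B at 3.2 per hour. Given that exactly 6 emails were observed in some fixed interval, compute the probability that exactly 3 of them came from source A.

0.2833

Given the total, each event is independently from source A with probability p = λ_A/(λ_A+λ_B) = 4.6/7.8 ≈ 0.5897.
So K ~ Binomial(6, 4.6/7.8): P(K = 3) = C(6,3) · (4.6/7.8)^3 · (3.2/7.8)^3 ≈ 0.2833.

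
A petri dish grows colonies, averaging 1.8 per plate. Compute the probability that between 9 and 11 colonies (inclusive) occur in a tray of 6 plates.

0.3529

Over the interval, μ = 1.8 × 6 = 10.8 (a tray of 6 plates = 6 plates).
P(9 ≤ N ≤ 11) = Σ_{j=9}^{11} e^(−10.8) · 10.8^j/j! ≈ 0.3529.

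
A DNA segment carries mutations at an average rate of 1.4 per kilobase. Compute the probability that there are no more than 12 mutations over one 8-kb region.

0.6666

Over the interval, μ = 1.4 × 8 = 11.2 (an 8-kb region = 8 kilobases).
P(N ≤ 12) = Σ_{j=0}^{12} e^(−μ) μ^j/j! ≈ 0.6666.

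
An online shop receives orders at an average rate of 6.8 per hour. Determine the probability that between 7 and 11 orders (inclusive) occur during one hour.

With mean μ = 6.8 per hour,
P(7 ≤ N ≤ 11) = Σ_{j=7}^{11} e^(−6.8) · 6.8^j/j! ≈ 0.4753.

0.4753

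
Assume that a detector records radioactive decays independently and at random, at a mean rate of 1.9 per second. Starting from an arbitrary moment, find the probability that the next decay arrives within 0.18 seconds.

0.2897

Inter-arrival times are exponential with rate λ = 1.9 per second.
P(T ≤ 0.18) = 1 − e^(−λt) = 1 − e^(−1.9 × 0.18) = 1 − e^(−0.342) ≈ 0.2897.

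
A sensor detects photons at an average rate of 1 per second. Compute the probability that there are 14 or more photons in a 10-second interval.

Over the interval, μ = 1 × 10 = 10 (a 10-second interval = 10 seconds).
P(N ≥ 14) = 1 − P(N ≤ 13) = 1 − Σ_{j=0}^{13} e^(−μ) μ^j/j! ≈ 0.1355.

0.1355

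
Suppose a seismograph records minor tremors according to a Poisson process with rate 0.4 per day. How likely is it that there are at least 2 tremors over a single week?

Over the interval, μ = 0.4 × 7 = 2.8 (a week = 7 days).
P(N ≥ 2) = 1 − P(N ≤ 1) = 1 − Σ_{j=0}^{1} e^(−μ) μ^j/j! ≈ 0.7689.

0.7689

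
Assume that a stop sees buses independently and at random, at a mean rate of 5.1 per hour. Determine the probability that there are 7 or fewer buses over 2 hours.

Over the interval, μ = 5.1 × 2 = 10.2 (2 hours).
P(N ≤ 7) = Σ_{j=0}^{7} e^(−μ) μ^j/j! ≈ 0.2027.

0.2027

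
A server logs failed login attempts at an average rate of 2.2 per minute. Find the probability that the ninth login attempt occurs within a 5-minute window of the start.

Over the interval, μ = 2.2 × 5 = 11 (a 5-minute window = 5 minutes).
The ninth arrival falls in the interval iff at least 9 events occur there: P(S_9 ≤ t) = P(N ≥ 9) = 1 − P(N ≤ 8) ≈ 0.7680.

0.7680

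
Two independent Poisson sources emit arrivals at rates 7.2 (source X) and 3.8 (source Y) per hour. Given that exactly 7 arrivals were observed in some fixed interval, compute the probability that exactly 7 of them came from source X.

0.0515

Given the total, each event is independently from source X with probability p = λ_X/(λ_X+λ_Y) = 7.2/11 ≈ 0.6545.
So K ~ Binomial(7, 7.2/11): P(K = 7) = C(7,7) · (7.2/11)^7 · (3.8/11)^0 ≈ 0.0515.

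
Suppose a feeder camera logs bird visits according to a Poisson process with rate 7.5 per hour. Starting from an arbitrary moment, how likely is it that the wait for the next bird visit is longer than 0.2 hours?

0.2231

The wait for the next event is exponential with rate λ = 7.5 per hour.
P(T > 0.2) = e^(−λt) = e^(−7.5 × 0.2) = e^(−1.5) ≈ 0.2231.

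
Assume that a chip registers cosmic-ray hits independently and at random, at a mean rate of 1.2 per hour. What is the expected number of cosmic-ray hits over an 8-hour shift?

9.6

E[N] = λt = 1.2 × 8 = 9.6 (an 8-hour shift = 8 hours).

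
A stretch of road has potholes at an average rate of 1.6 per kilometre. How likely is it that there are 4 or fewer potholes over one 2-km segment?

Over the interval, μ = 1.6 × 2 = 3.2 (a 2-km segment = 2 kilometres).
P(N ≤ 4) = Σ_{j=0}^{4} e^(−μ) μ^j/j! ≈ 0.7806.

0.7806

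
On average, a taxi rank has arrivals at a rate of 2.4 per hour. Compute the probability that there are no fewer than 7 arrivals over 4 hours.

Over the interval, μ = 2.4 × 4 = 9.6 (4 hours).
P(N ≥ 7) = 1 − P(N ≤ 6) = 1 − Σ_{j=0}^{6} e^(−μ) μ^j/j! ≈ 0.8426.

0.8426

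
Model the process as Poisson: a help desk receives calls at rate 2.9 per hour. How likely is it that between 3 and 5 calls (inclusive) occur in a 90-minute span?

Over the interval, μ = 2.9 × 1.5 = 4.35 (a 90-minute span = 1.5 hours).
P(3 ≤ N ≤ 5) = Σ_{j=3}^{5} e^(−4.35) · 4.35^j/j! ≈ 0.5372.

0.5372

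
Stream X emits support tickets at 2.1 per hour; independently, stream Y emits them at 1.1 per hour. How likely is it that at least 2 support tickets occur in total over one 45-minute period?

0.6916

Independent Poisson processes superpose: combined rate λ = 2.1 + 1.1 = 3.2 per hour.
Over the interval, μ = 3.2 × 0.75 = 2.4 (a 45-minute period = 0.75 hours).
P(N ≥ 2) = 1 − P(N ≤ 1) ≈ 0.6916.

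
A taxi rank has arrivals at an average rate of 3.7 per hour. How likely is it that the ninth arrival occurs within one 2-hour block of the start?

Over the interval, μ = 3.7 × 2 = 7.4 (a 2-hour block = 2 hours).
The ninth arrival falls in the interval iff at least 9 events occur there: P(S_9 ≤ t) = P(N ≥ 9) = 1 − P(N ≤ 8) ≈ 0.3243.

0.3243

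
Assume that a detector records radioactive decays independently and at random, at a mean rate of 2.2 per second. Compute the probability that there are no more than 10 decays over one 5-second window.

0.4599

Over the interval, μ = 2.2 × 5 = 11 (a 5-second window = 5 seconds).
P(N ≤ 10) = Σ_{j=0}^{10} e^(−μ) μ^j/j! ≈ 0.4599.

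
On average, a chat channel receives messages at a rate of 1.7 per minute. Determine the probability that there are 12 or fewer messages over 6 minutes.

0.7722

Over the interval, μ = 1.7 × 6 = 10.2 (6 minutes).
P(N ≤ 12) = Σ_{j=0}^{12} e^(−μ) μ^j/j! ≈ 0.7722.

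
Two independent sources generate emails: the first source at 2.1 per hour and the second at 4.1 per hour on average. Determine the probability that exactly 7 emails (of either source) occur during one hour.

0.1418

Independent Poisson processes superpose: combined rate λ = 2.1 + 4.1 = 6.2 per hour.
So μ = 6.2.
P(N = 7) = e^(−6.2) · 6.2^7/7! ≈ 0.1418.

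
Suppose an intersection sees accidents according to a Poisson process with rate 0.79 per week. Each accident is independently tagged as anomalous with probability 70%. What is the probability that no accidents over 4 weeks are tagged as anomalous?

Thinning: the accidents that are tagged as anomalous themselves form a Poisson process with rate 0.7 × 0.79 = 0.553 per week.
Over the interval, μ = 0.553 × 4 = 2.212 (4 weeks).
P(N = 0) = e^(−2.212) · 2.212^0/0! ≈ 0.1095.

0.1095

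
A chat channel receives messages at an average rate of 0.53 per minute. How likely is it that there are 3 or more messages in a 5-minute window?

0.4940

Over the interval, μ = 0.53 × 5 = 2.65 (a 5-minute window = 5 minutes).
P(N ≥ 3) = 1 − P(N ≤ 2) = 1 − Σ_{j=0}^{2} e^(−μ) μ^j/j! ≈ 0.4940.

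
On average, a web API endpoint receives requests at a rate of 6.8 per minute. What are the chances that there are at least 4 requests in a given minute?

With mean μ = 6.8 per minute,
P(N ≥ 4) = 1 − P(N ≤ 3) = 1 − Σ_{j=0}^{3} e^(−μ) μ^j/j! ≈ 0.9072.

0.9072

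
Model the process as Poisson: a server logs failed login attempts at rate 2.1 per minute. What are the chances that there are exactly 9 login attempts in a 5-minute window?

Over the interval, μ = 2.1 × 5 = 10.5 (a 5-minute window = 5 minutes).
P(N = 9) = e^(−μ) μ^9/9! = e^(−10.5) · 10.5^9/362880 ≈ 0.1177.

0.1177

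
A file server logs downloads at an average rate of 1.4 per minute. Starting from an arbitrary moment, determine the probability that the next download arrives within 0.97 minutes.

Inter-arrival times are exponential with rate λ = 1.4 per minute.
P(T ≤ 0.97) = 1 − e^(−λt) = 1 − e^(−1.4 × 0.97) = 1 − e^(−1.358) ≈ 0.7428.

0.7428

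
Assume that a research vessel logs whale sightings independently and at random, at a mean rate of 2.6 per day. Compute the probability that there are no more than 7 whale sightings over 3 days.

Over the interval, μ = 2.6 × 3 = 7.8 (3 days).
P(N ≤ 7) = Σ_{j=0}^{7} e^(−μ) μ^j/j! ≈ 0.4812.

0.4812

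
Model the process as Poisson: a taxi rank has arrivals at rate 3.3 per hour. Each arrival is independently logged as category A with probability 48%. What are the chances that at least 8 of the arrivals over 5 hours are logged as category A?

Thinning: the arrivals that are logged as category A themselves form a Poisson process with rate 0.48 × 3.3 = 1.584 per hour.
Over the interval, μ = 1.584 × 5 = 7.92 (5 hours).
P(N ≥ 8) = 1 − P(N ≤ 7) ≈ 0.5358.

0.5358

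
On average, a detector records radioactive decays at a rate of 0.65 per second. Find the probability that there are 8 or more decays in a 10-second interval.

Over the interval, μ = 0.65 × 10 = 6.5 (a 10-second interval = 10 seconds).
P(N ≥ 8) = 1 − P(N ≤ 7) = 1 − Σ_{j=0}^{7} e^(−μ) μ^j/j! ≈ 0.3272.

0.3272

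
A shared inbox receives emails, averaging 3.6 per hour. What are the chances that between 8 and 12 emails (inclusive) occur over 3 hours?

0.5538

Over the interval, μ = 3.6 × 3 = 10.8 (3 hours).
P(8 ≤ N ≤ 12) = Σ_{j=8}^{12} e^(−10.8) · 10.8^j/j! ≈ 0.5538.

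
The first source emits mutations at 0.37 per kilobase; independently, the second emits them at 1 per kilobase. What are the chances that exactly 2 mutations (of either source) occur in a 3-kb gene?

Independent Poisson processes superpose: combined rate λ = 0.37 + 1 = 1.37 per kilobase.
Over the interval, μ = 1.37 × 3 = 4.11 (a 3-kb gene = 3 kilobases).
P(N = 2) = e^(−4.11) · 4.11^2/2! ≈ 0.1386.

0.1386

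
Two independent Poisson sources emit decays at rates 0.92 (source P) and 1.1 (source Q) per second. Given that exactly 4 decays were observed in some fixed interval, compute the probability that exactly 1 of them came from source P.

0.2942

Given the total, each event is independently from source P with probability p = λ_P/(λ_P+λ_Q) = 0.92/2.02 ≈ 0.4554.
So K ~ Binomial(4, 0.92/2.02): P(K = 1) = C(4,1) · (0.92/2.02)^1 · (1.1/2.02)^3 ≈ 0.2942.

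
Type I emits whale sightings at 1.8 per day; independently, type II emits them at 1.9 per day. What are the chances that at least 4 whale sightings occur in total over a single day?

0.5058

Independent Poisson processes superpose: combined rate λ = 1.8 + 1.9 = 3.7 per day.
So μ = 3.7.
P(N ≥ 4) = 1 − P(N ≤ 3) ≈ 0.5058.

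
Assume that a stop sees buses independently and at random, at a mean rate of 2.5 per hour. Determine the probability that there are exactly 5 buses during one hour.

With mean μ = 2.5 per hour,
P(N = 5) = e^(−μ) μ^5/5! = e^(−2.5) · 2.5^5/120 ≈ 0.0668.

0.0668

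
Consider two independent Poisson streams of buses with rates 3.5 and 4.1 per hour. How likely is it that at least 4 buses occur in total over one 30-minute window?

Independent Poisson processes superpose: combined rate λ = 3.5 + 4.1 = 7.6 per hour.
Over the interval, μ = 7.6 × 0.5 = 3.8 (a 30-minute window = 0.5 hours).
P(N ≥ 4) = 1 − P(N ≤ 3) ≈ 0.5265.

0.5265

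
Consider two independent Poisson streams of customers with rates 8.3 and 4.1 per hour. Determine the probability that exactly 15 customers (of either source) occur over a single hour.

Independent Poisson processes superpose: combined rate λ = 8.3 + 4.1 = 12.4 per hour.
So μ = 12.4.
P(N = 15) = e^(−12.4) · 12.4^15/15! ≈ 0.0794.

0.0794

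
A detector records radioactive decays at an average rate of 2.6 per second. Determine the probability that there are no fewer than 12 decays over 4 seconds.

Over the interval, μ = 2.6 × 4 = 10.4 (4 seconds).
P(N ≥ 12) = 1 − P(N ≤ 11) = 1 − Σ_{j=0}^{11} e^(−μ) μ^j/j! ≈ 0.3495.

0.3495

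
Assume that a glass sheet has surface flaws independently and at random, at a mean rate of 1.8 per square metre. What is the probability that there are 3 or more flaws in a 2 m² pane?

Over the interval, μ = 1.8 × 2 = 3.6 (a 2 m² pane = 2 square metres).
P(N ≥ 3) = 1 − P(N ≤ 2) = 1 − Σ_{j=0}^{2} e^(−μ) μ^j/j! ≈ 0.6973.

0.6973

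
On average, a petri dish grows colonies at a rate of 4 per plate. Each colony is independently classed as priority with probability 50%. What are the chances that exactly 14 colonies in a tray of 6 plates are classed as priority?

0.0905

Thinning: the colonies that are classed as priority themselves form a Poisson process with rate 0.5 × 4 = 2 per plate.
Over the interval, μ = 2 × 6 = 12 (a tray of 6 plates = 6 plates).
P(N = 14) = e^(−12) · 12^14/14! ≈ 0.0905.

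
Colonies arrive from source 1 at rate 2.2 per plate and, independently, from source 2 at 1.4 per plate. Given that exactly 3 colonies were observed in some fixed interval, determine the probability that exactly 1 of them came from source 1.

Given the total, each event is independently from source 1 with probability p = λ_1/(λ_1+λ_2) = 2.2/3.6 ≈ 0.6111.
So K ~ Binomial(3, 2.2/3.6): P(K = 1) = C(3,1) · (2.2/3.6)^1 · (1.4/3.6)^2 ≈ 0.2773.

0.2773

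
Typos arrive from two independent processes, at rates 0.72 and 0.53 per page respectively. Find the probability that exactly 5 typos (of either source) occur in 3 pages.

Independent Poisson processes superpose: combined rate λ = 0.72 + 0.53 = 1.25 per page.
Over the interval, μ = 1.25 × 3 = 3.75 (3 pages).
P(N = 5) = e^(−3.75) · 3.75^5/5! ≈ 0.1453.

0.1453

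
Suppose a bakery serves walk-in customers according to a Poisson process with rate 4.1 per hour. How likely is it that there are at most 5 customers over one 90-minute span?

Over the interval, μ = 4.1 × 1.5 = 6.15 (a 90-minute span = 1.5 hours).
P(N ≤ 5) = Σ_{j=0}^{5} e^(−μ) μ^j/j! ≈ 0.4219.

0.4219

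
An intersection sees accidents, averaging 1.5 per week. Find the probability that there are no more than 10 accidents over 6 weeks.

0.7060

Over the interval, μ = 1.5 × 6 = 9 (6 weeks).
P(N ≤ 10) = Σ_{j=0}^{10} e^(−μ) μ^j/j! ≈ 0.7060.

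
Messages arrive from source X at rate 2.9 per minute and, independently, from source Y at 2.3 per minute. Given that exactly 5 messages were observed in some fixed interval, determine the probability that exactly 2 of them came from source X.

0.2691

Given the total, each event is independently from source X with probability p = λ_X/(λ_X+λ_Y) = 2.9/5.2 ≈ 0.5577.
So K ~ Binomial(5, 2.9/5.2): P(K = 2) = C(5,2) · (2.9/5.2)^2 · (2.3/5.2)^3 ≈ 0.2691.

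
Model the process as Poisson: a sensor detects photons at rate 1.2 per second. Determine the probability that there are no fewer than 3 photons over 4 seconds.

0.8575

Over the interval, μ = 1.2 × 4 = 4.8 (4 seconds).
P(N ≥ 3) = 1 − P(N ≤ 2) = 1 − Σ_{j=0}^{2} e^(−μ) μ^j/j! ≈ 0.8575.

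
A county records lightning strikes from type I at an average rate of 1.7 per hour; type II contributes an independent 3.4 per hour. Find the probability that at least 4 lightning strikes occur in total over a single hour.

0.7487

Independent Poisson processes superpose: combined rate λ = 1.7 + 3.4 = 5.1 per hour.
So μ = 5.1.
P(N ≥ 4) = 1 − P(N ≤ 3) ≈ 0.7487.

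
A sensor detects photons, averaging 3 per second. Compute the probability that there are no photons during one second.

With mean μ = 3 per second,
P(N = 0) = e^(−μ) μ^0/0! = e^(−3) · 3^0/1 ≈ 0.0498.

0.0498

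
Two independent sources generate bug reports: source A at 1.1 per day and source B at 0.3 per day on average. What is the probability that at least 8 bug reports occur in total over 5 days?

Independent Poisson processes superpose: combined rate λ = 1.1 + 0.3 = 1.4 per day.
Over the interval, μ = 1.4 × 5 = 7 (5 days).
P(N ≥ 8) = 1 − P(N ≤ 7) ≈ 0.4013.

0.4013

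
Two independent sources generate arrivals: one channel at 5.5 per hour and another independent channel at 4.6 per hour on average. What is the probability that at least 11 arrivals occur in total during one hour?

0.4295

Independent Poisson processes superpose: combined rate λ = 5.5 + 4.6 = 10.1 per hour.
So μ = 10.1.
P(N ≥ 11) = 1 − P(N ≤ 10) ≈ 0.4295.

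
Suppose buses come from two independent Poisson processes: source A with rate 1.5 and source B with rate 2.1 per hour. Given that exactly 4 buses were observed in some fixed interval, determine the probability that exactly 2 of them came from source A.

0.3545

Given the total, each event is independently from source A with probability p = λ_A/(λ_A+λ_B) = 1.5/3.6 ≈ 0.4167.
So K ~ Binomial(4, 1.5/3.6): P(K = 2) = C(4,2) · (1.5/3.6)^2 · (2.1/3.6)^2 ≈ 0.3545.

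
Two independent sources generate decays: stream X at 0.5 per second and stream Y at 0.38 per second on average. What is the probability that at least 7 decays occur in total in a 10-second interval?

0.7744

Independent Poisson processes superpose: combined rate λ = 0.5 + 0.38 = 0.88 per second.
Over the interval, μ = 0.88 × 10 = 8.8 (a 10-second interval = 10 seconds).
P(N ≥ 7) = 1 − P(N ≤ 6) ≈ 0.7744.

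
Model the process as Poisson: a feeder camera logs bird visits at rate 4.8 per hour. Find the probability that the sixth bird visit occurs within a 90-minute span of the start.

0.7241

Over the interval, μ = 4.8 × 1.5 = 7.2 (a 90-minute span = 1.5 hours).
The sixth arrival falls in the interval iff at least 6 events occur there: P(S_6 ≤ t) = P(N ≥ 6) = 1 − P(N ≤ 5) ≈ 0.7241.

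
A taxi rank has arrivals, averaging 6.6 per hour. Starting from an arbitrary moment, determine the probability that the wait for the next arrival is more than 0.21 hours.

The wait for the next event is exponential with rate λ = 6.6 per hour.
P(T > 0.21) = e^(−λt) = e^(−6.6 × 0.21) = e^(−1.386) ≈ 0.2501.

0.2501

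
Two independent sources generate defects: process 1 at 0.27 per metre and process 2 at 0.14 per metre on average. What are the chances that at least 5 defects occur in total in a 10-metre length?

0.3907

Independent Poisson processes superpose: combined rate λ = 0.27 + 0.14 = 0.41 per metre.
Over the interval, μ = 0.41 × 10 = 4.1 (a 10-metre length = 10 metres).
P(N ≥ 5) = 1 − P(N ≤ 4) ≈ 0.3907.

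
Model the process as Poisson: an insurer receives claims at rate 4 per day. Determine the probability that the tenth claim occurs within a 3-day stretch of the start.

0.7576

Over the interval, μ = 4 × 3 = 12 (a 3-day stretch = 3 days).
The tenth arrival falls in the interval iff at least 10 events occur there: P(S_10 ≤ t) = P(N ≥ 10) = 1 − P(N ≤ 9) ≈ 0.7576.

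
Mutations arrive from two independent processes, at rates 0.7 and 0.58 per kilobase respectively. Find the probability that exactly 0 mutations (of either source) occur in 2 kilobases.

Independent Poisson processes superpose: combined rate λ = 0.7 + 0.58 = 1.28 per kilobase.
Over the interval, μ = 1.28 × 2 = 2.56 (2 kilobases).
P(N = 0) = e^(−2.56) · 2.56^0/0! ≈ 0.0773.

0.0773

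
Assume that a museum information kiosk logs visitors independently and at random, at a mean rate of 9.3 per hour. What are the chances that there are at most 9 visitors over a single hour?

With mean μ = 9.3 per hour,
P(N ≤ 9) = Σ_{j=0}^{9} e^(−μ) μ^j/j! ≈ 0.5479.

0.5479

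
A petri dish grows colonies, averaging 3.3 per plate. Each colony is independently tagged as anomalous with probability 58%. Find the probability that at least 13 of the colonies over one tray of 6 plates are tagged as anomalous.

0.3652

Thinning: the colonies that are tagged as anomalous themselves form a Poisson process with rate 0.58 × 3.3 = 1.914 per plate.
Over the interval, μ = 1.914 × 6 = 11.484 (a tray of 6 plates = 6 plates).
P(N ≥ 13) = 1 − P(N ≤ 12) ≈ 0.3652.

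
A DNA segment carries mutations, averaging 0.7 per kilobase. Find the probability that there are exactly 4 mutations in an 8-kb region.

0.1515

Over the interval, μ = 0.7 × 8 = 5.6 (an 8-kb region = 8 kilobases).
P(N = 4) = e^(−μ) μ^4/4! = e^(−5.6) · 5.6^4/24 ≈ 0.1515.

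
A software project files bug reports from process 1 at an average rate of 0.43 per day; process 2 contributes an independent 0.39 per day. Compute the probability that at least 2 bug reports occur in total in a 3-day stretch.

0.7044

Independent Poisson processes superpose: combined rate λ = 0.43 + 0.39 = 0.82 per day.
Over the interval, μ = 0.82 × 3 = 2.46 (a 3-day stretch = 3 days).
P(N ≥ 2) = 1 − P(N ≤ 1) ≈ 0.7044.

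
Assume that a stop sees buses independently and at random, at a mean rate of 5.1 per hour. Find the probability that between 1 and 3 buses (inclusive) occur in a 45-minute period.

0.4466

Over the interval, μ = 5.1 × 0.75 = 3.825 (a 45-minute period = 0.75 hours).
P(1 ≤ N ≤ 3) = Σ_{j=1}^{3} e^(−3.825) · 3.825^j/j! ≈ 0.4466.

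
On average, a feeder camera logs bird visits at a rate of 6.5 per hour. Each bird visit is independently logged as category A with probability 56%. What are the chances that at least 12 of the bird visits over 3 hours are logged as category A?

0.4112

Thinning: the bird visits that are logged as category A themselves form a Poisson process with rate 0.56 × 6.5 = 3.64 per hour.
Over the interval, μ = 3.64 × 3 = 10.92 (3 hours).
P(N ≥ 12) = 1 − P(N ≤ 11) ≈ 0.4112.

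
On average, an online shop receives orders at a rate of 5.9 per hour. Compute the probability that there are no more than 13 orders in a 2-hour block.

Over the interval, μ = 5.9 × 2 = 11.8 (a 2-hour block = 2 hours).
P(N ≤ 13) = Σ_{j=0}^{13} e^(−μ) μ^j/j! ≈ 0.7025.

0.7025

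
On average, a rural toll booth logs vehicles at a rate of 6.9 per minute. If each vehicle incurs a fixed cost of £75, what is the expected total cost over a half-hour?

£15525

E[N] = 6.9 × 30 = 207 (a half-hour = 30 minutes); E[cost] = 207 × £75 = £15525.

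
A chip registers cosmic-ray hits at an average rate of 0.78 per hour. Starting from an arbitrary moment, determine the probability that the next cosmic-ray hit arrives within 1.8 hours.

Inter-arrival times are exponential with rate λ = 0.78 per hour.
P(T ≤ 1.8) = 1 − e^(−λt) = 1 − e^(−0.78 × 1.8) = 1 − e^(−1.404) ≈ 0.7544.

0.7544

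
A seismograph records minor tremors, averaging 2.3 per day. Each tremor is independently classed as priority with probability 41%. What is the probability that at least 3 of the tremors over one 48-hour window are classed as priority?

0.2925

Thinning: the tremors that are classed as priority themselves form a Poisson process with rate 0.41 × 2.3 = 0.943 per day.
Over the interval, μ = 0.943 × 2 = 1.886 (a 48-hour window = 2 days).
P(N ≥ 3) = 1 − P(N ≤ 2) ≈ 0.2925.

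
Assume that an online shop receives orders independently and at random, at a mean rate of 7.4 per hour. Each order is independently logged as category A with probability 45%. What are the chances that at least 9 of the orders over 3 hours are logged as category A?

Thinning: the orders that are logged as category A themselves form a Poisson process with rate 0.45 × 7.4 = 3.33 per hour.
Over the interval, μ = 3.33 × 3 = 9.99 (3 hours).
P(N ≥ 9) = 1 − P(N ≤ 8) ≈ 0.6661.

0.6661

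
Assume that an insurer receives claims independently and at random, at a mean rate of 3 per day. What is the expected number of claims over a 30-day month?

90

E[N] = λt = 3 × 30 = 90 (a 30-day month = 30 days).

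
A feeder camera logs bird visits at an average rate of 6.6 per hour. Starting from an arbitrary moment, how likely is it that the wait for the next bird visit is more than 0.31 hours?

The wait for the next event is exponential with rate λ = 6.6 per hour.
P(T > 0.31) = e^(−λt) = e^(−6.6 × 0.31) = e^(−2.046) ≈ 0.1293.

0.1293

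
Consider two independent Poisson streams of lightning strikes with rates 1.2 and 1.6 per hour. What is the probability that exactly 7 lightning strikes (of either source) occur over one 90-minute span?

0.0686

Independent Poisson processes superpose: combined rate λ = 1.2 + 1.6 = 2.8 per hour.
Over the interval, μ = 2.8 × 1.5 = 4.2 (a 90-minute span = 1.5 hours).
P(N = 7) = e^(−4.2) · 4.2^7/7! ≈ 0.0686.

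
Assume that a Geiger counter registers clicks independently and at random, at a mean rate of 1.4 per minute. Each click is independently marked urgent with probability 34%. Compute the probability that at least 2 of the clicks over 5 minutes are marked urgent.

Thinning: the clicks that are marked urgent themselves form a Poisson process with rate 0.34 × 1.4 = 0.476 per minute.
Over the interval, μ = 0.476 × 5 = 2.38 (5 minutes).
P(N ≥ 2) = 1 − P(N ≤ 1) ≈ 0.6872.

0.6872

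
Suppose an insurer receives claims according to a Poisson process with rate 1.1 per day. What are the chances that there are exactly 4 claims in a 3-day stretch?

Over the interval, μ = 1.1 × 3 = 3.3 (a 3-day stretch = 3 days).
P(N = 4) = e^(−μ) μ^4/4! = e^(−3.3) · 3.3^4/24 ≈ 0.1823.

0.1823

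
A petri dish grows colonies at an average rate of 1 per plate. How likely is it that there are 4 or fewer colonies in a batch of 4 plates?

0.6288

Over the interval, μ = 1 × 4 = 4 (a batch of 4 plates = 4 plates).
P(N ≤ 4) = Σ_{j=0}^{4} e^(−μ) μ^j/j! ≈ 0.6288.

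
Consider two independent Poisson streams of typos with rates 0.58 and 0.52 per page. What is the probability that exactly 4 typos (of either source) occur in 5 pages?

0.1558

Independent Poisson processes superpose: combined rate λ = 0.58 + 0.52 = 1.1 per page.
Over the interval, μ = 1.1 × 5 = 5.5 (5 pages).
P(N = 4) = e^(−5.5) · 5.5^4/4! ≈ 0.1558.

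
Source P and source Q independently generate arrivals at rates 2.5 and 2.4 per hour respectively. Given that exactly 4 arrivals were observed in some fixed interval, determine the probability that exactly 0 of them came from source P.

Given the total, each event is independently from source P with probability p = λ_P/(λ_P+λ_Q) = 2.5/4.9 ≈ 0.5102.
So K ~ Binomial(4, 2.5/4.9): P(K = 0) = C(4,0) · (2.5/4.9)^0 · (2.4/4.9)^4 ≈ 0.0576.

0.0576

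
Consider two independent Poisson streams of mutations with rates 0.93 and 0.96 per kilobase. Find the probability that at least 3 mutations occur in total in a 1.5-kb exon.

Independent Poisson processes superpose: combined rate λ = 0.93 + 0.96 = 1.89 per kilobase.
Over the interval, μ = 1.89 × 1.5 = 2.835 (a 1.5-kb exon = 1.5 kilobases).
P(N ≥ 3) = 1 − P(N ≤ 2) ≈ 0.5388.

0.5388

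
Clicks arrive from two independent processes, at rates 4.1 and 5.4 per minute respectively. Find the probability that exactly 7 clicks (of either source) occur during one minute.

0.1037

Independent Poisson processes superpose: combined rate λ = 4.1 + 5.4 = 9.5 per minute.
So μ = 9.5.
P(N = 7) = e^(−9.5) · 9.5^7/7! ≈ 0.1037.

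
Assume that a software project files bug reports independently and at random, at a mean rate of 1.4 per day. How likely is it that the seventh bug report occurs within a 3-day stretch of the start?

0.1325

Over the interval, μ = 1.4 × 3 = 4.2 (a 3-day stretch = 3 days).
The seventh arrival falls in the interval iff at least 7 events occur there: P(S_7 ≤ t) = P(N ≥ 7) = 1 − P(N ≤ 6) ≈ 0.1325.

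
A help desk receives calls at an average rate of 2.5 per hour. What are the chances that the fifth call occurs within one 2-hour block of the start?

0.5595

Over the interval, μ = 2.5 × 2 = 5 (a 2-hour block = 2 hours).
The fifth arrival falls in the interval iff at least 5 events occur there: P(S_5 ≤ t) = P(N ≥ 5) = 1 − P(N ≤ 4) ≈ 0.5595.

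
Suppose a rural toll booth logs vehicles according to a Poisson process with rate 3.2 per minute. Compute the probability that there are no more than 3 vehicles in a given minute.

With mean μ = 3.2 per minute,
P(N ≤ 3) = Σ_{j=0}^{3} e^(−μ) μ^j/j! ≈ 0.6025.

0.6025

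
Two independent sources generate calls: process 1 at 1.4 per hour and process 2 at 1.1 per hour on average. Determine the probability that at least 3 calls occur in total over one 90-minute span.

Independent Poisson processes superpose: combined rate λ = 1.4 + 1.1 = 2.5 per hour.
Over the interval, μ = 2.5 × 1.5 = 3.75 (a 90-minute span = 1.5 hours).
P(N ≥ 3) = 1 − P(N ≤ 2) ≈ 0.7229.

0.7229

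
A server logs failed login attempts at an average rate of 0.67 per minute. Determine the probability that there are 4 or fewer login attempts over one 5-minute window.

0.7534

Over the interval, μ = 0.67 × 5 = 3.35 (a 5-minute window = 5 minutes).
P(N ≤ 4) = Σ_{j=0}^{4} e^(−μ) μ^j/j! ≈ 0.7534.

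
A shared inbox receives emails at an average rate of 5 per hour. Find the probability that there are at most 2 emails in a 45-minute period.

0.2771

Over the interval, μ = 5 × 0.75 = 3.75 (a 45-minute period = 0.75 hours).
P(N ≤ 2) = Σ_{j=0}^{2} e^(−μ) μ^j/j! ≈ 0.2771.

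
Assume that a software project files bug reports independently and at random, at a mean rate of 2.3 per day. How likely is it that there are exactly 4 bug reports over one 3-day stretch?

Over the interval, μ = 2.3 × 3 = 6.9 (a 3-day stretch = 3 days).
P(N = 4) = e^(−μ) μ^4/4! = e^(−6.9) · 6.9^4/24 ≈ 0.0952.

0.0952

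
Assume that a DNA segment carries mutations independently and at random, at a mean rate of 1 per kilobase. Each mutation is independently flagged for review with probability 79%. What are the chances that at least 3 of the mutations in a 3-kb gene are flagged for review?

Thinning: the mutations that are flagged for review themselves form a Poisson process with rate 0.79 × 1 = 0.79 per kilobase.
Over the interval, μ = 0.79 × 3 = 2.37 (a 3-kb gene = 3 kilobases).
P(N ≥ 3) = 1 − P(N ≤ 2) ≈ 0.4224.

0.4224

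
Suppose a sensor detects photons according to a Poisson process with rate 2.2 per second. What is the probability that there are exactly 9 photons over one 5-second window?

Over the interval, μ = 2.2 × 5 = 11 (a 5-second window = 5 seconds).
P(N = 9) = e^(−μ) μ^9/9! = e^(−11) · 11^9/362880 ≈ 0.1085.

0.1085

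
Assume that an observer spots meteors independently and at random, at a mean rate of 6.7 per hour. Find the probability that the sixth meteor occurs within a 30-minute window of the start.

Over the interval, μ = 6.7 × 0.5 = 3.35 (a 30-minute window = 0.5 hours).
The sixth arrival falls in the interval iff at least 6 events occur there: P(S_6 ≤ t) = P(N ≥ 6) = 1 − P(N ≤ 5) ≈ 0.1232.

0.1232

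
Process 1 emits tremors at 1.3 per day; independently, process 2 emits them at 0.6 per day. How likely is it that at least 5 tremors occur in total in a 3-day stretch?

Independent Poisson processes superpose: combined rate λ = 1.3 + 0.6 = 1.9 per day.
Over the interval, μ = 1.9 × 3 = 5.7 (a 3-day stretch = 3 days).
P(N ≥ 5) = 1 − P(N ≤ 4) ≈ 0.6728.

0.6728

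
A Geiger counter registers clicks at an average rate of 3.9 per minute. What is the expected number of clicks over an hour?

E[N] = λt = 3.9 × 60 = 234 (an hour = 60 minutes).

234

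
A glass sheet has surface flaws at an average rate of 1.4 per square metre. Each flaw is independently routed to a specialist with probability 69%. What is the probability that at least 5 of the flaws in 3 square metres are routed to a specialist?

Thinning: the flaws that are routed to a specialist themselves form a Poisson process with rate 0.69 × 1.4 = 0.966 per square metre.
Over the interval, μ = 0.966 × 3 = 2.898 (3 square metres).
P(N ≥ 5) = 1 − P(N ≤ 4) ≈ 0.1679.

0.1679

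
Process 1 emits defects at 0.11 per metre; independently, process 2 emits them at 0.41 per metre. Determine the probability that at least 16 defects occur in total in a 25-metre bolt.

0.2364

Independent Poisson processes superpose: combined rate λ = 0.11 + 0.41 = 0.52 per metre.
Over the interval, μ = 0.52 × 25 = 13 (a 25-metre bolt = 25 metres).
P(N ≥ 16) = 1 − P(N ≤ 15) ≈ 0.2364.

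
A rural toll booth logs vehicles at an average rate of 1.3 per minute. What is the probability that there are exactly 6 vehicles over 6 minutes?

Over the interval, μ = 1.3 × 6 = 7.8 (6 minutes).
P(N = 6) = e^(−μ) μ^6/6! = e^(−7.8) · 7.8^6/720 ≈ 0.1282.

0.1282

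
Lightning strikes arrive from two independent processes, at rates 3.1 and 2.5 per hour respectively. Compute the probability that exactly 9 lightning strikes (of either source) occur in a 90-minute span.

Independent Poisson processes superpose: combined rate λ = 3.1 + 2.5 = 5.6 per hour.
Over the interval, μ = 5.6 × 1.5 = 8.4 (a 90-minute span = 1.5 hours).
P(N = 9) = e^(−8.4) · 8.4^9/9! ≈ 0.1290.

0.1290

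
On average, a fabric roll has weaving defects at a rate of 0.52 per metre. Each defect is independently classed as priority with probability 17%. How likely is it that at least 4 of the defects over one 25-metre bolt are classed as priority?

Thinning: the defects that are classed as priority themselves form a Poisson process with rate 0.17 × 0.52 = 0.0884 per metre.
Over the interval, μ = 0.0884 × 25 = 2.21 (a 25-metre bolt = 25 metres).
P(N ≥ 4) = 1 − P(N ≤ 3) ≈ 0.1826.

0.1826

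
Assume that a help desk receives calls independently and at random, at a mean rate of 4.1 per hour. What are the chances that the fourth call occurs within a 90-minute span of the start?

Over the interval, μ = 4.1 × 1.5 = 6.15 (a 90-minute span = 1.5 hours).
The fourth arrival falls in the interval iff at least 4 events occur there: P(S_4 ≤ t) = P(N ≥ 4) = 1 − P(N ≤ 3) ≈ 0.8617.

0.8617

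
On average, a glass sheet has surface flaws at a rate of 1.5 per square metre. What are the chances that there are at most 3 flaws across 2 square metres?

Over the interval, μ = 1.5 × 2 = 3 (2 square metres).
P(N ≤ 3) = Σ_{j=0}^{3} e^(−μ) μ^j/j! ≈ 0.6472.

0.6472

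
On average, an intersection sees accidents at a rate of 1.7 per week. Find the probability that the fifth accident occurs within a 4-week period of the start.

0.8080

Over the interval, μ = 1.7 × 4 = 6.8 (a 4-week period = 4 weeks).
The fifth arrival falls in the interval iff at least 5 events occur there: P(S_5 ≤ t) = P(N ≥ 5) = 1 − P(N ≤ 4) ≈ 0.8080.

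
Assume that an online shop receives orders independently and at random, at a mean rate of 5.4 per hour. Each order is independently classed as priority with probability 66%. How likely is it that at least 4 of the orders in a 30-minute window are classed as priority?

Thinning: the orders that are classed as priority themselves form a Poisson process with rate 0.66 × 5.4 = 3.564 per hour.
Over the interval, μ = 3.564 × 0.5 = 1.782 (a 30-minute window = 0.5 hours).
P(N ≥ 4) = 1 − P(N ≤ 3) ≈ 0.1058.

0.1058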